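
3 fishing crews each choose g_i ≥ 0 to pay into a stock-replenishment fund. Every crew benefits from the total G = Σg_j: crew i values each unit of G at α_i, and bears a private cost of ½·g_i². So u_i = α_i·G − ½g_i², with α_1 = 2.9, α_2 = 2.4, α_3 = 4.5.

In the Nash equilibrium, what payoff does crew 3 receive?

Crew i's FOC: ∂u_i/∂g_i = α_i − g_i = 0, so g_i* = α_i.
NE contributions = (2.9, 2.4, 4.5); G = 9.8.
u_3 = α_3·G − ½·(g_3)² = 4.5·9.8 − ½·4.5² = 33.975.

33.975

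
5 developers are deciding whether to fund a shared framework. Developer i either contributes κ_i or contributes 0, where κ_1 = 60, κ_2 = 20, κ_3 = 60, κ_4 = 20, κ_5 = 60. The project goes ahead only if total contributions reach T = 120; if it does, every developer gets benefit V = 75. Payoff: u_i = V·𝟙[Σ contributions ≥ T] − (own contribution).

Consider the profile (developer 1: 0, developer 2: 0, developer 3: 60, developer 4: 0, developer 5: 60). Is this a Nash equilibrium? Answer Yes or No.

Yes

Total = 120 ≥ 120: provided.
Developer 1 (pledges 0, payoff 75): pledging 60 → total 180, payoff 15. No gain.
Developer 2 (pledges 0, payoff 75): pledging 20 → total 140, payoff 55. No gain.
Developer 3 (pledges 60, payoff 15): dropping to 0 → total 60, payoff 0. No gain.
Developer 4 (pledges 0, payoff 75): pledging 20 → total 140, payoff 55. No gain.
Developer 5 (pledges 60, payoff 15): dropping to 0 → total 60, payoff 0. No gain.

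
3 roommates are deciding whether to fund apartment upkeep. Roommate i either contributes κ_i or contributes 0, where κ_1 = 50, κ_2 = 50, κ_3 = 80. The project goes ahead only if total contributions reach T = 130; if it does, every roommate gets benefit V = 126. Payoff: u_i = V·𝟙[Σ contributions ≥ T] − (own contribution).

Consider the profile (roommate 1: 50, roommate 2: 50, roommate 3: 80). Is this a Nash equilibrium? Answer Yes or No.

No

Total = 180 ≥ 130: provided.
Roommate 1 (pledges 50, payoff 76): dropping to 0 → total 130, payoff 126. Profitable deviation.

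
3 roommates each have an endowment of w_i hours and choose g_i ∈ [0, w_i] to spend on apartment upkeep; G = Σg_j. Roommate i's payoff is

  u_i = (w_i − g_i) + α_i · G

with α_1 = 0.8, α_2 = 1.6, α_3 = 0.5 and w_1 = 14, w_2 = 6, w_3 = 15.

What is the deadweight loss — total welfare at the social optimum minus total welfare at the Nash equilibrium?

55.1

∂u_i/∂g_i = α_i − 1, so roommate i contributes w_i if α_i > 1, else 0.
α_i > 1 for i ∈ {2}; NE contributions (0, 6, 0), G = 6.
W^NE = Σw_i − G^NE + (Σα_i)·G^NE = 35 + 1.9·6 = 46.4.
Planner: ∂(Σu_j)/∂g_i = Σα_j − 1 = 1.9 > 0, so everyone contributes w_i; G^SO = 35, W^SO = 35 + 1.9·35 = 101.5.
Deadweight loss = 55.1.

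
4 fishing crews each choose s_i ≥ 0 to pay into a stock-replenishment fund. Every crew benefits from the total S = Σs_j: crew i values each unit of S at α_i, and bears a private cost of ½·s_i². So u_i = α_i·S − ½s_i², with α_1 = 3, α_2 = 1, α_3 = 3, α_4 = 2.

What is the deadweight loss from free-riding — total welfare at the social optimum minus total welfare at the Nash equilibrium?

Crew i's FOC: ∂u_i/∂s_i = α_i − s_i = 0, so s_i* = α_i.
NE contributions = (3, 1, 3, 2); S = 9.
W^NE = (Σα)·S − ½Σα_i² = 9² − ½·23 = 69.5.
Planner sets s_i = Σα_j = 9 for every i, so S^SO = 4·9 = 36.
W^SO = (Σα)·S^SO − ½·4·(Σα)² = (4/2)·9² = 162.
Deadweight loss = W^SO − W^NE = 92.5.

92.5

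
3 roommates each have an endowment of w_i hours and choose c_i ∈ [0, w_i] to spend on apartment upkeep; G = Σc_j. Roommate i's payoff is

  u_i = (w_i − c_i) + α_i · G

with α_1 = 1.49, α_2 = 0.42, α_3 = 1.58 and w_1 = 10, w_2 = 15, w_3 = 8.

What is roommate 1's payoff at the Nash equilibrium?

∂u_i/∂c_i = α_i − 1, so roommate i contributes w_i if α_i > 1, else 0.
α_i > 1 for i ∈ {1, 3}; NE contributions (10, 0, 8), G = 18.
u_1 = (10 − 10) + 1.49·18 = 26.82.

26.82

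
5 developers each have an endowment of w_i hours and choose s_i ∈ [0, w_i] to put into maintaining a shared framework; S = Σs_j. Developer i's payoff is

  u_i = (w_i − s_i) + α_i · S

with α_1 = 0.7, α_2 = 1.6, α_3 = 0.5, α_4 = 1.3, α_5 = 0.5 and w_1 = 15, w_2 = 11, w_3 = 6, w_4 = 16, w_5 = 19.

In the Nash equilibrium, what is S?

27

∂u_i/∂s_i = α_i − 1, so developer i contributes w_i if α_i > 1, else 0.
α_i > 1 for i ∈ {2, 4}; NE contributions (0, 11, 0, 16, 0), S = 27.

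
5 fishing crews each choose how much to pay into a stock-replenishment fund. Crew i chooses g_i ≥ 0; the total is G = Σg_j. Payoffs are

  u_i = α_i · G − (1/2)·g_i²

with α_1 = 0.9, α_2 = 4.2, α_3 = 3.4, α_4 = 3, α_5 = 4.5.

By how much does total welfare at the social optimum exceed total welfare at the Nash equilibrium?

413.63

Crew i's FOC: ∂u_i/∂g_i = α_i − g_i = 0, so g_i* = α_i.
NE contributions = (0.9, 4.2, 3.4, 3, 4.5); G = 16.
W^NE = (Σα)·G − ½Σα_i² = 16² − ½·59.26 = 226.37.
Planner sets g_i = Σα_j = 16 for every i, so G^SO = 5·16 = 80.
W^SO = (Σα)·G^SO − ½·5·(Σα)² = (5/2)·16² = 640.
Deadweight loss = W^SO − W^NE = 413.63.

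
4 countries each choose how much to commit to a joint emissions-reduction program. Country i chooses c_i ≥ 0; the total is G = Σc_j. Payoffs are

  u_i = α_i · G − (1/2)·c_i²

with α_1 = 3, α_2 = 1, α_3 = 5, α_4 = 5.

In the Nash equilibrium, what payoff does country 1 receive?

Country i's FOC: ∂u_i/∂c_i = α_i − c_i = 0, so c_i* = α_i.
NE contributions = (3, 1, 5, 5); G = 14.
u_1 = α_1·G − ½·(c_1)² = 3·14 − ½·3² = 37.5.

37.5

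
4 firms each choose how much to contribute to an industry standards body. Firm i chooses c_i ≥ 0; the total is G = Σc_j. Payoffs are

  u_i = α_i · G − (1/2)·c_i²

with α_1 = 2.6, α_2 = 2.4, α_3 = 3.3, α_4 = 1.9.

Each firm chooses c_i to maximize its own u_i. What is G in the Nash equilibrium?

Firm i's FOC: ∂u_i/∂c_i = α_i − c_i = 0, so c_i* = α_i.
NE contributions = (2.6, 2.4, 3.3, 1.9); G = 10.2.

10.2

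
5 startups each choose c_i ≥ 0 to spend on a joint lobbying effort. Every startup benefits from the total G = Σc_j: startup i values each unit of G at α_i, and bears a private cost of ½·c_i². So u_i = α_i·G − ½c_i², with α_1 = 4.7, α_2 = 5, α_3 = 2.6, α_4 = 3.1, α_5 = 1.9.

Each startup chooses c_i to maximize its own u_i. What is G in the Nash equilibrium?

17.3

Startup i's FOC: ∂u_i/∂c_i = α_i − c_i = 0, so c_i* = α_i.
NE contributions = (4.7, 5, 2.6, 3.1, 1.9); G = 17.3.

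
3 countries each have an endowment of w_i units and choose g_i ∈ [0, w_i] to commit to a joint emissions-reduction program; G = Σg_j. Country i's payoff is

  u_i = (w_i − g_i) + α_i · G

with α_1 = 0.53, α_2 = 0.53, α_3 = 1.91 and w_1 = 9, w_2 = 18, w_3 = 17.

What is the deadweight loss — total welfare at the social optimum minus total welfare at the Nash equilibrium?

∂u_i/∂g_i = α_i − 1, so country i contributes w_i if α_i > 1, else 0.
α_i > 1 for i ∈ {3}; NE contributions (0, 0, 17), G = 17.
W^NE = Σw_i − G^NE + (Σα_i)·G^NE = 44 + 1.97·17 = 77.49.
Planner: ∂(Σu_j)/∂g_i = Σα_j − 1 = 1.97 > 0, so everyone contributes w_i; G^SO = 44, W^SO = 44 + 1.97·44 = 130.68.
Deadweight loss = 53.19.

53.19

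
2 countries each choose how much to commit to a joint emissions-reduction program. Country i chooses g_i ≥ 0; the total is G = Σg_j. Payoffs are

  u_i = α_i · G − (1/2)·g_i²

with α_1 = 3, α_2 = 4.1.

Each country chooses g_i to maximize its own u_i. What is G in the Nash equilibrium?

7.1

Country i's FOC: ∂u_i/∂g_i = α_i − g_i = 0, so g_i* = α_i.
NE contributions = (3, 4.1); G = 7.1.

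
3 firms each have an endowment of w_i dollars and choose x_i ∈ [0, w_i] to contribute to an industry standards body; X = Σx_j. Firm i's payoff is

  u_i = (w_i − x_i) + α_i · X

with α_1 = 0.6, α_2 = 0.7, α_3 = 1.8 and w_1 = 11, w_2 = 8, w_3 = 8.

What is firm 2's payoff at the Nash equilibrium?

∂u_i/∂x_i = α_i − 1, so firm i contributes w_i if α_i > 1, else 0.
α_i > 1 for i ∈ {3}; NE contributions (0, 0, 8), X = 8.
u_2 = (8 − 0) + 0.7·8 = 13.6.

13.6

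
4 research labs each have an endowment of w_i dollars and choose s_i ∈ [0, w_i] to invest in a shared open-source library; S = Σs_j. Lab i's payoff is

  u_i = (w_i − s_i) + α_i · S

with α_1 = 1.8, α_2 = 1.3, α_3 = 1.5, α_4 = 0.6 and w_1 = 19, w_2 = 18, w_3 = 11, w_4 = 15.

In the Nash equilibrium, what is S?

∂u_i/∂s_i = α_i − 1, so lab i contributes w_i if α_i > 1, else 0.
α_i > 1 for i ∈ {1, 2, 3}; NE contributions (19, 18, 11, 0), S = 48.

48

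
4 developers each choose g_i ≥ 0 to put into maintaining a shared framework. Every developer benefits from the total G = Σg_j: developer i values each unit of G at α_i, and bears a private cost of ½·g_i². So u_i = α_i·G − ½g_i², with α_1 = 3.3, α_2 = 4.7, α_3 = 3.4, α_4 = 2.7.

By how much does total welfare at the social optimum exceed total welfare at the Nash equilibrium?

Developer i's FOC: ∂u_i/∂g_i = α_i − g_i = 0, so g_i* = α_i.
NE contributions = (3.3, 4.7, 3.4, 2.7); G = 14.1.
W^NE = (Σα)·G − ½Σα_i² = 14.1² − ½·51.83 = 172.895.
Planner sets g_i = Σα_j = 14.1 for every i, so G^SO = 4·14.1 = 56.4.
W^SO = (Σα)·G^SO − ½·4·(Σα)² = (4/2)·14.1² = 397.62.
Deadweight loss = W^SO − W^NE = 224.725.

224.725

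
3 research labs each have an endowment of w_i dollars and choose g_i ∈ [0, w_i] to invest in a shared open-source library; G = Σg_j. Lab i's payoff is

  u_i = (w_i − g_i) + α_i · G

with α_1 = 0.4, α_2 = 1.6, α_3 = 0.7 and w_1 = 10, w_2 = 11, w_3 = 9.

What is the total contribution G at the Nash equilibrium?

11

∂u_i/∂g_i = α_i − 1, so lab i contributes w_i if α_i > 1, else 0.
α_i > 1 for i ∈ {2}; NE contributions (0, 11, 0), G = 11.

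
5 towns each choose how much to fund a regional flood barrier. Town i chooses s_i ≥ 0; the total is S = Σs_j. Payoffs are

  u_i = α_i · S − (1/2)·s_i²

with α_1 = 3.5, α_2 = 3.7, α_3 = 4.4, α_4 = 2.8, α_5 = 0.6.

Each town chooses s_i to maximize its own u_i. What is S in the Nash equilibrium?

15

Town i's FOC: ∂u_i/∂s_i = α_i − s_i = 0, so s_i* = α_i.
NE contributions = (3.5, 3.7, 4.4, 2.8, 0.6); S = 15.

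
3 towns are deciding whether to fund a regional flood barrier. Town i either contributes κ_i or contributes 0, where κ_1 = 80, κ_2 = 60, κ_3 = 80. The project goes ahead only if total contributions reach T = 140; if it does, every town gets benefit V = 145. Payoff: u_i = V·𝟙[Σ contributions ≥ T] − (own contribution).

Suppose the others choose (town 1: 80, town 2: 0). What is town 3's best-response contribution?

80

Others' total = 80. Contributing 80 brings total to 160 ≥ 140: gain V − κ_3 = 65.
Best response: 80.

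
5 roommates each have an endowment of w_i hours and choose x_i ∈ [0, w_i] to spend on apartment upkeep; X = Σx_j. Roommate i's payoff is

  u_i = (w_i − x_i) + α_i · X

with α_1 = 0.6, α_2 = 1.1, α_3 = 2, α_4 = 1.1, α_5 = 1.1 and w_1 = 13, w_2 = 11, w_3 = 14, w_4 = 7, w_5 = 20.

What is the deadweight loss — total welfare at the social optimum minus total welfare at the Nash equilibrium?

∂u_i/∂x_i = α_i − 1, so roommate i contributes w_i if α_i > 1, else 0.
α_i > 1 for i ∈ {2, 3, 4, 5}; NE contributions (0, 11, 14, 7, 20), X = 52.
W^NE = Σw_i − X^NE + (Σα_i)·X^NE = 65 + 4.9·52 = 319.8.
Planner: ∂(Σu_j)/∂x_i = Σα_j − 1 = 4.9 > 0, so everyone contributes w_i; X^SO = 65, W^SO = 65 + 4.9·65 = 383.5.
Deadweight loss = 63.7.

63.7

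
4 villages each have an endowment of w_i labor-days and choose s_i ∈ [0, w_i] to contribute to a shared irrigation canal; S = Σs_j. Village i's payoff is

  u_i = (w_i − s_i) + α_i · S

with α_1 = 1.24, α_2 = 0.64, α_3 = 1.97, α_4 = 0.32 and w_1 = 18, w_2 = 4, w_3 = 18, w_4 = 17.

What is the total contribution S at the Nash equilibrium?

∂u_i/∂s_i = α_i − 1, so village i contributes w_i if α_i > 1, else 0.
α_i > 1 for i ∈ {1, 3}; NE contributions (18, 0, 18, 0), S = 36.

36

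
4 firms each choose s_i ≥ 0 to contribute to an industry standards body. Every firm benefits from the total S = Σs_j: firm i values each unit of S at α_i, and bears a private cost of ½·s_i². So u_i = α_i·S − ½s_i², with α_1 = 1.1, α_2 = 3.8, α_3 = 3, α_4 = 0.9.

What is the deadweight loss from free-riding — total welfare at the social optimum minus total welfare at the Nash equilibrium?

Firm i's FOC: ∂u_i/∂s_i = α_i − s_i = 0, so s_i* = α_i.
NE contributions = (1.1, 3.8, 3, 0.9); S = 8.8.
W^NE = (Σα)·S − ½Σα_i² = 8.8² − ½·25.46 = 64.71.
Planner sets s_i = Σα_j = 8.8 for every i, so S^SO = 4·8.8 = 35.2.
W^SO = (Σα)·S^SO − ½·4·(Σα)² = (4/2)·8.8² = 154.88.
Deadweight loss = W^SO − W^NE = 90.17.

90.17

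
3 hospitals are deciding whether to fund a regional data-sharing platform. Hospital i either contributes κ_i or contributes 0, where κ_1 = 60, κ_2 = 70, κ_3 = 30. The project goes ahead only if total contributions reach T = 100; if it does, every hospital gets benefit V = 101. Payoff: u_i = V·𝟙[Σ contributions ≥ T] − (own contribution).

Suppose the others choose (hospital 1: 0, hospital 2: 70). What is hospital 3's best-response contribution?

30

Others' total = 70. Contributing 30 brings total to 100 ≥ 100: gain V − κ_3 = 71.
Best response: 30.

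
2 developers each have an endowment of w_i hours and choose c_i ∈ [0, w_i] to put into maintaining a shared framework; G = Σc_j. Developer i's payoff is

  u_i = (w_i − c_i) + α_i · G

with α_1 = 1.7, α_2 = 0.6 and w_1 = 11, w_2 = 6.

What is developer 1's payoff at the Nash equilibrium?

18.7

∂u_i/∂c_i = α_i − 1, so developer i contributes w_i if α_i > 1, else 0.
α_i > 1 for i ∈ {1}; NE contributions (11, 0), G = 11.
u_1 = (11 − 11) + 1.7·11 = 18.7.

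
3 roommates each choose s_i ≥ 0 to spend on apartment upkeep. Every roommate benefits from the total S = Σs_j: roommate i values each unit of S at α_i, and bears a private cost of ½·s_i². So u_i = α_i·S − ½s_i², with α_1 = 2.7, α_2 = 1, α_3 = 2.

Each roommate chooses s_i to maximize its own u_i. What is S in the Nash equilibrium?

5.7

Roommate i's FOC: ∂u_i/∂s_i = α_i − s_i = 0, so s_i* = α_i.
NE contributions = (2.7, 1, 2); S = 5.7.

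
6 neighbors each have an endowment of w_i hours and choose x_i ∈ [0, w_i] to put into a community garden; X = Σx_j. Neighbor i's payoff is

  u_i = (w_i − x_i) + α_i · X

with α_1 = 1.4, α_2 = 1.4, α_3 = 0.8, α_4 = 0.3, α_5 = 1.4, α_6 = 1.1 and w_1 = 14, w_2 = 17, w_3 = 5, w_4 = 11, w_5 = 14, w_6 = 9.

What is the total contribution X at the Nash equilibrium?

∂u_i/∂x_i = α_i − 1, so neighbor i contributes w_i if α_i > 1, else 0.
α_i > 1 for i ∈ {1, 2, 5, 6}; NE contributions (14, 17, 0, 0, 14, 9), X = 54.

54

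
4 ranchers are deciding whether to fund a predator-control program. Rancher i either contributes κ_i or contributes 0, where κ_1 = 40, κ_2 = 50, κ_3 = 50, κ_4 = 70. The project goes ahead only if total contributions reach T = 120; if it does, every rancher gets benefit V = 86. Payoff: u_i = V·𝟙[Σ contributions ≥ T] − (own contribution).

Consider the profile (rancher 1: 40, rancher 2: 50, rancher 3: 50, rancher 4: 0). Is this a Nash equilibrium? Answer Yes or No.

Yes

Total = 140 ≥ 120: provided.
Rancher 1 (pledges 40, payoff 46): dropping to 0 → total 100, payoff 0. No gain.
Rancher 2 (pledges 50, payoff 36): dropping to 0 → total 90, payoff 0. No gain.
Rancher 3 (pledges 50, payoff 36): dropping to 0 → total 90, payoff 0. No gain.
Rancher 4 (pledges 0, payoff 86): pledging 70 → total 210, payoff 16. No gain.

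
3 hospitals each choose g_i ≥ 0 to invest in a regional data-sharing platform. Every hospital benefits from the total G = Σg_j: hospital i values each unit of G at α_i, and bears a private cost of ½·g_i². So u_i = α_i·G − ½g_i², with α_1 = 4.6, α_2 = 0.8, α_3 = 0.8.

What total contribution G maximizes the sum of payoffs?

Planner FOC: ∂(Σu_j)/∂g_i = (Σα_j) − g_i = 0, so g_i^SO = Σα_j = 6.2 for every i; G^SO = 18.6.

18.6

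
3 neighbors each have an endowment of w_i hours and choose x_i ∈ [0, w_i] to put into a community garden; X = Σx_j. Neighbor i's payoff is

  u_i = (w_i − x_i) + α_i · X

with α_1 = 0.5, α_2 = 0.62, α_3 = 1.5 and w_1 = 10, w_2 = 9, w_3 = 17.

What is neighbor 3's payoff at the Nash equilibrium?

∂u_i/∂x_i = α_i − 1, so neighbor i contributes w_i if α_i > 1, else 0.
α_i > 1 for i ∈ {3}; NE contributions (0, 0, 17), X = 17.
u_3 = (17 − 17) + 1.5·17 = 25.5.

25.5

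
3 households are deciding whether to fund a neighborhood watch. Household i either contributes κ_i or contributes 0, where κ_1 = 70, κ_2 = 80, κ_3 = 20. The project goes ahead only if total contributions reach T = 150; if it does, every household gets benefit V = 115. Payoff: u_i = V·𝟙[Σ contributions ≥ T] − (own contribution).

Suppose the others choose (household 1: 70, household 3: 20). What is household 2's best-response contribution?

80

Others' total = 90. Contributing 80 brings total to 170 ≥ 150: gain V − κ_2 = 35.
Best response: 80.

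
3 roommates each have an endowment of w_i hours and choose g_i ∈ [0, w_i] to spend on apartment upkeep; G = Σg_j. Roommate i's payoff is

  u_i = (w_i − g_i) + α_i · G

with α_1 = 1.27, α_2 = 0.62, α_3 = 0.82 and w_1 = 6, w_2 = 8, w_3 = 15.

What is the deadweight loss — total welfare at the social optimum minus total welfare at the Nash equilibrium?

39.33

∂u_i/∂g_i = α_i − 1, so roommate i contributes w_i if α_i > 1, else 0.
α_i > 1 for i ∈ {1}; NE contributions (6, 0, 0), G = 6.
W^NE = Σw_i − G^NE + (Σα_i)·G^NE = 29 + 1.71·6 = 39.26.
Planner: ∂(Σu_j)/∂g_i = Σα_j − 1 = 1.71 > 0, so everyone contributes w_i; G^SO = 29, W^SO = 29 + 1.71·29 = 78.59.
Deadweight loss = 39.33.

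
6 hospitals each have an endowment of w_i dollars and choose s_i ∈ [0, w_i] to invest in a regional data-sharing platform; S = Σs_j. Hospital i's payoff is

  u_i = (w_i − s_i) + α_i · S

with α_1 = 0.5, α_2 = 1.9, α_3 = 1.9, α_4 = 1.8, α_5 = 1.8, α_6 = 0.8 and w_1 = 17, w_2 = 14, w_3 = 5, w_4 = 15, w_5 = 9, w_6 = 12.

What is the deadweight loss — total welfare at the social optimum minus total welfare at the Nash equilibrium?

223.3

∂u_i/∂s_i = α_i − 1, so hospital i contributes w_i if α_i > 1, else 0.
α_i > 1 for i ∈ {2, 3, 4, 5}; NE contributions (0, 14, 5, 15, 9, 0), S = 43.
W^NE = Σw_i − S^NE + (Σα_i)·S^NE = 72 + 7.7·43 = 403.1.
Planner: ∂(Σu_j)/∂s_i = Σα_j − 1 = 7.7 > 0, so everyone contributes w_i; S^SO = 72, W^SO = 72 + 7.7·72 = 626.4.
Deadweight loss = 223.3.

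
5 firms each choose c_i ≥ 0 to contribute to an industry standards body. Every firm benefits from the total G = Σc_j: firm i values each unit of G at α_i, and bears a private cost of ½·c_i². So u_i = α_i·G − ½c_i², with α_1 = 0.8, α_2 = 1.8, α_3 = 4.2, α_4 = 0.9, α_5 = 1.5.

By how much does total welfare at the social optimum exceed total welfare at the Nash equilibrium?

Firm i's FOC: ∂u_i/∂c_i = α_i − c_i = 0, so c_i* = α_i.
NE contributions = (0.8, 1.8, 4.2, 0.9, 1.5); G = 9.2.
W^NE = (Σα)·G − ½Σα_i² = 9.2² − ½·24.58 = 72.35.
Planner sets c_i = Σα_j = 9.2 for every i, so G^SO = 5·9.2 = 46.
W^SO = (Σα)·G^SO − ½·5·(Σα)² = (5/2)·9.2² = 211.6.
Deadweight loss = W^SO − W^NE = 139.25.

139.25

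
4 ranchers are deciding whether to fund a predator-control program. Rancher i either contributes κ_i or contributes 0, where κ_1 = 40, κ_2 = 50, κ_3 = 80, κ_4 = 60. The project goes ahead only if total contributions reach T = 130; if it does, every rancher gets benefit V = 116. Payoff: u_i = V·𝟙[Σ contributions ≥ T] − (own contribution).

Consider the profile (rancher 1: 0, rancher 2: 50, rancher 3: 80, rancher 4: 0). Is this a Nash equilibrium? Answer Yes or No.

Total = 130 ≥ 130: provided.
Rancher 1 (pledges 0, payoff 116): pledging 40 → total 170, payoff 76. No gain.
Rancher 2 (pledges 50, payoff 66): dropping to 0 → total 80, payoff 0. No gain.
Rancher 3 (pledges 80, payoff 36): dropping to 0 → total 50, payoff 0. No gain.
Rancher 4 (pledges 0, payoff 116): pledging 60 → total 190, payoff 56. No gain.

Yes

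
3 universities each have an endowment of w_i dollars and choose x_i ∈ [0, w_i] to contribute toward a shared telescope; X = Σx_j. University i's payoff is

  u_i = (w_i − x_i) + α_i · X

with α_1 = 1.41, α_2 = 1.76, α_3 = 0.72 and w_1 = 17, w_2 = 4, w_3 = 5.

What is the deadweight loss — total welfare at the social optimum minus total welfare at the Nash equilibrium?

∂u_i/∂x_i = α_i − 1, so university i contributes w_i if α_i > 1, else 0.
α_i > 1 for i ∈ {1, 2}; NE contributions (17, 4, 0), X = 21.
W^NE = Σw_i − X^NE + (Σα_i)·X^NE = 26 + 2.89·21 = 86.69.
Planner: ∂(Σu_j)/∂x_i = Σα_j − 1 = 2.89 > 0, so everyone contributes w_i; X^SO = 26, W^SO = 26 + 2.89·26 = 101.14.
Deadweight loss = 14.45.

14.45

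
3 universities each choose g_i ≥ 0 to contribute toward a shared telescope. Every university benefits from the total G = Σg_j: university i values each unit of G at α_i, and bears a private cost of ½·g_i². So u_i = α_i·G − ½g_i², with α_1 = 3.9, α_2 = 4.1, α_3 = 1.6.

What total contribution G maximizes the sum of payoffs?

Planner FOC: ∂(Σu_j)/∂g_i = (Σα_j) − g_i = 0, so g_i^SO = Σα_j = 9.6 for every i; G^SO = 28.8.

28.8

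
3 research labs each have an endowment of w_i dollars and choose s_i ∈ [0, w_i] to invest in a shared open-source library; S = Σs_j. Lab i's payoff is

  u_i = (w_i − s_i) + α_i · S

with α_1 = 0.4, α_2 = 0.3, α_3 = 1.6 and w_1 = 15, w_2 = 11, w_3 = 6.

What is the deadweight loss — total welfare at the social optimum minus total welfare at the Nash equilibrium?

33.8

∂u_i/∂s_i = α_i − 1, so lab i contributes w_i if α_i > 1, else 0.
α_i > 1 for i ∈ {3}; NE contributions (0, 0, 6), S = 6.
W^NE = Σw_i − S^NE + (Σα_i)·S^NE = 32 + 1.3·6 = 39.8.
Planner: ∂(Σu_j)/∂s_i = Σα_j − 1 = 1.3 > 0, so everyone contributes w_i; S^SO = 32, W^SO = 32 + 1.3·32 = 73.6.
Deadweight loss = 33.8.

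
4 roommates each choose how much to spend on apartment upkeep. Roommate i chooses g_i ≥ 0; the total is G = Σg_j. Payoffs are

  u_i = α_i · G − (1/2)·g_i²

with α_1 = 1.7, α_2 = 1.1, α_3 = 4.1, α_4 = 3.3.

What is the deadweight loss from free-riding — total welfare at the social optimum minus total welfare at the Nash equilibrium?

119.94

Roommate i's FOC: ∂u_i/∂g_i = α_i − g_i = 0, so g_i* = α_i.
NE contributions = (1.7, 1.1, 4.1, 3.3); G = 10.2.
W^NE = (Σα)·G − ½Σα_i² = 10.2² − ½·31.8 = 88.14.
Planner sets g_i = Σα_j = 10.2 for every i, so G^SO = 4·10.2 = 40.8.
W^SO = (Σα)·G^SO − ½·4·(Σα)² = (4/2)·10.2² = 208.08.
Deadweight loss = W^SO − W^NE = 119.94.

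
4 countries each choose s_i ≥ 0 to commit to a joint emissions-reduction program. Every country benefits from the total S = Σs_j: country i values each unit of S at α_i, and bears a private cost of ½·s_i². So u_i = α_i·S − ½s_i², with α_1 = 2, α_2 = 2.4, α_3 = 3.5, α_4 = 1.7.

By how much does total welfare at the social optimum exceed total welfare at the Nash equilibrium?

Country i's FOC: ∂u_i/∂s_i = α_i − s_i = 0, so s_i* = α_i.
NE contributions = (2, 2.4, 3.5, 1.7); S = 9.6.
W^NE = (Σα)·S − ½Σα_i² = 9.6² − ½·24.9 = 79.71.
Planner sets s_i = Σα_j = 9.6 for every i, so S^SO = 4·9.6 = 38.4.
W^SO = (Σα)·S^SO − ½·4·(Σα)² = (4/2)·9.6² = 184.32.
Deadweight loss = W^SO − W^NE = 104.61.

104.61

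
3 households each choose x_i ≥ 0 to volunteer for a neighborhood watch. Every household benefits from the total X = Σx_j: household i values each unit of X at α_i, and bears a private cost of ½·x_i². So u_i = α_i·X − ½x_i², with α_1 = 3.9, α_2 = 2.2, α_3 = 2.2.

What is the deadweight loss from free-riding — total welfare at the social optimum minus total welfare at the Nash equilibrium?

Household i's FOC: ∂u_i/∂x_i = α_i − x_i = 0, so x_i* = α_i.
NE contributions = (3.9, 2.2, 2.2); X = 8.3.
W^NE = (Σα)·X − ½Σα_i² = 8.3² − ½·24.89 = 56.445.
Planner sets x_i = Σα_j = 8.3 for every i, so X^SO = 3·8.3 = 24.9.
W^SO = (Σα)·X^SO − ½·3·(Σα)² = (3/2)·8.3² = 103.335.
Deadweight loss = W^SO − W^NE = 46.89.

46.89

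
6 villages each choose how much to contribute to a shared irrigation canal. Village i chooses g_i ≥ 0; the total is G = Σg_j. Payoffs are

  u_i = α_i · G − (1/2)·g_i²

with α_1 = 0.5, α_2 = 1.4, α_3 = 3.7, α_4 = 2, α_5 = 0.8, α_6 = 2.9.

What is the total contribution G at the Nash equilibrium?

Village i's FOC: ∂u_i/∂g_i = α_i − g_i = 0, so g_i* = α_i.
NE contributions = (0.5, 1.4, 3.7, 2, 0.8, 2.9); G = 11.3.

11.3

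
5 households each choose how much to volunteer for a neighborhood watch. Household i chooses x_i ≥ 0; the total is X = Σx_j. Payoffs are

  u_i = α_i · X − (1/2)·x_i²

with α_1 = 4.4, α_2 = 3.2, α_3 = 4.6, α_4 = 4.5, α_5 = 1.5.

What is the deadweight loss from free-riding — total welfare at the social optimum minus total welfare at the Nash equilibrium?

533.49

Household i's FOC: ∂u_i/∂x_i = α_i − x_i = 0, so x_i* = α_i.
NE contributions = (4.4, 3.2, 4.6, 4.5, 1.5); X = 18.2.
W^NE = (Σα)·X − ½Σα_i² = 18.2² − ½·73.26 = 294.61.
Planner sets x_i = Σα_j = 18.2 for every i, so X^SO = 5·18.2 = 91.
W^SO = (Σα)·X^SO − ½·5·(Σα)² = (5/2)·18.2² = 828.1.
Deadweight loss = W^SO − W^NE = 533.49.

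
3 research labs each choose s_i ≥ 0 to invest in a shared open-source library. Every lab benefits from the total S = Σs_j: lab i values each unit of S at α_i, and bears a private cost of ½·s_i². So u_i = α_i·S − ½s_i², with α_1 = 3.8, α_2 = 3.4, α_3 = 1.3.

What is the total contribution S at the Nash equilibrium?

Lab i's FOC: ∂u_i/∂s_i = α_i − s_i = 0, so s_i* = α_i.
NE contributions = (3.8, 3.4, 1.3); S = 8.5.

8.5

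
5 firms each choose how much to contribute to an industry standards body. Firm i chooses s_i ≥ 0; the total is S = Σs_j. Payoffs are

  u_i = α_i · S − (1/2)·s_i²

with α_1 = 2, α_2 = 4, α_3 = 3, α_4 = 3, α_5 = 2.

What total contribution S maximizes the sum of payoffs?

Planner FOC: ∂(Σu_j)/∂s_i = (Σα_j) − s_i = 0, so s_i^SO = Σα_j = 14 for every i; S^SO = 70.

70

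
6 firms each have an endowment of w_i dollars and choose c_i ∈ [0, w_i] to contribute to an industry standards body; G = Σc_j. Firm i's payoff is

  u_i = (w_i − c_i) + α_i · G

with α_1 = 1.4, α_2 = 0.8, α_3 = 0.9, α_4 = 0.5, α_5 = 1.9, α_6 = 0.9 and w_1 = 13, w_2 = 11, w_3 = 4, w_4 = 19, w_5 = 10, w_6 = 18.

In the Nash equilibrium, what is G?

23

∂u_i/∂c_i = α_i − 1, so firm i contributes w_i if α_i > 1, else 0.
α_i > 1 for i ∈ {1, 5}; NE contributions (13, 0, 0, 0, 10, 0), G = 23.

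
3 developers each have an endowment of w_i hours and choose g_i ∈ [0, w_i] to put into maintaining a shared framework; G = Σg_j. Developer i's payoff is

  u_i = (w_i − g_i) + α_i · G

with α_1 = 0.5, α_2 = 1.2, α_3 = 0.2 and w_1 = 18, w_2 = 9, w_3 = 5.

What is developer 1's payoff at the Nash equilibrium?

∂u_i/∂g_i = α_i − 1, so developer i contributes w_i if α_i > 1, else 0.
α_i > 1 for i ∈ {2}; NE contributions (0, 9, 0), G = 9.
u_1 = (18 − 0) + 0.5·9 = 22.5.

22.5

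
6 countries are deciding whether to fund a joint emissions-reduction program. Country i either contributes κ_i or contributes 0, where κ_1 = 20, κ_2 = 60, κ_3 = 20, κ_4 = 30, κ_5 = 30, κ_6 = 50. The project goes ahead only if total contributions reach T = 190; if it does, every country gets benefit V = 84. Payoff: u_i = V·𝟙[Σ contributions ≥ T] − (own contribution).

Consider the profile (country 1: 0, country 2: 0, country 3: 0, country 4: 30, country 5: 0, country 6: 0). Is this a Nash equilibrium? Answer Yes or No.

Total = 30 < 190: not provided.
Country 1 (pledges 0, payoff 0): pledging 20 → total 50, payoff -20. No gain.
Country 2 (pledges 0, payoff 0): pledging 60 → total 90, payoff -60. No gain.
Country 3 (pledges 0, payoff 0): pledging 20 → total 50, payoff -20. No gain.
Country 4 (pledges 30, payoff -30): dropping to 0 → total 0, payoff 0. Profitable deviation.

No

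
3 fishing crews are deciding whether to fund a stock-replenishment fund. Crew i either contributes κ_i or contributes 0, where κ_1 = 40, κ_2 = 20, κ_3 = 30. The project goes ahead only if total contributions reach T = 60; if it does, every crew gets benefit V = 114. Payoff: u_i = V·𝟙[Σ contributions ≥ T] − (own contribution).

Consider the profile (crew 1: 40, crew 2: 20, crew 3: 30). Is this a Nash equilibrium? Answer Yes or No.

No

Total = 90 ≥ 60: provided.
Crew 1 (pledges 40, payoff 74): dropping to 0 → total 50, payoff 0. No gain.
Crew 2 (pledges 20, payoff 94): dropping to 0 → total 70, payoff 114. Profitable deviation.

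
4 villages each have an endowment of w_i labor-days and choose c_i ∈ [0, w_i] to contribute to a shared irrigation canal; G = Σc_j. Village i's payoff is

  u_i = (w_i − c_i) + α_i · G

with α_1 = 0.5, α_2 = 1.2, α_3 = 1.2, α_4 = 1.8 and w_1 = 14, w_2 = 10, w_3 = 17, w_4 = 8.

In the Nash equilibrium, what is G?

35

∂u_i/∂c_i = α_i − 1, so village i contributes w_i if α_i > 1, else 0.
α_i > 1 for i ∈ {2, 3, 4}; NE contributions (0, 10, 17, 8), G = 35.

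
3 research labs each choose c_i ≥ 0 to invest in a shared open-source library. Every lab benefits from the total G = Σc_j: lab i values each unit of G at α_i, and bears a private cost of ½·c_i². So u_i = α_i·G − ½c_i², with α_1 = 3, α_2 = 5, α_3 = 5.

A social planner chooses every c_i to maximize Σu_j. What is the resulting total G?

39

Planner FOC: ∂(Σu_j)/∂c_i = (Σα_j) − c_i = 0, so c_i^SO = Σα_j = 13 for every i; G^SO = 39.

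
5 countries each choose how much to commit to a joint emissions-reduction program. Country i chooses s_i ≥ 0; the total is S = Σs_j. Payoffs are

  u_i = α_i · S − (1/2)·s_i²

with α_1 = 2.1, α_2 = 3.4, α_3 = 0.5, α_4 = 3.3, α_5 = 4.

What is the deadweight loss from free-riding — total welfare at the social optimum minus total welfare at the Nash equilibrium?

Country i's FOC: ∂u_i/∂s_i = α_i − s_i = 0, so s_i* = α_i.
NE contributions = (2.1, 3.4, 0.5, 3.3, 4); S = 13.3.
W^NE = (Σα)·S − ½Σα_i² = 13.3² − ½·43.11 = 155.335.
Planner sets s_i = Σα_j = 13.3 for every i, so S^SO = 5·13.3 = 66.5.
W^SO = (Σα)·S^SO − ½·5·(Σα)² = (5/2)·13.3² = 442.225.
Deadweight loss = W^SO − W^NE = 286.89.

286.89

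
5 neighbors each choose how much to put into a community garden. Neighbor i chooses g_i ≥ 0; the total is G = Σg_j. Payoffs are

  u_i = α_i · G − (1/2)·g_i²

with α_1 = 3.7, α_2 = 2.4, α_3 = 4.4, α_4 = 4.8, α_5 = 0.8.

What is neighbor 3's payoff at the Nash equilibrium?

61.16

Neighbor i's FOC: ∂u_i/∂g_i = α_i − g_i = 0, so g_i* = α_i.
NE contributions = (3.7, 2.4, 4.4, 4.8, 0.8); G = 16.1.
u_3 = α_3·G − ½·(g_3)² = 4.4·16.1 − ½·4.4² = 61.16.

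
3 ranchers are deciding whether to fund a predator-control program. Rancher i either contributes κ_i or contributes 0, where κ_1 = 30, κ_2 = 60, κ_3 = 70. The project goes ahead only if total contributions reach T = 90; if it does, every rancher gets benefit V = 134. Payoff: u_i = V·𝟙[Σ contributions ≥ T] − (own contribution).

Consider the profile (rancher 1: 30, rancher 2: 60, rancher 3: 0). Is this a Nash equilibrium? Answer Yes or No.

Total = 90 ≥ 90: provided.
Rancher 1 (pledges 30, payoff 104): dropping to 0 → total 60, payoff 0. No gain.
Rancher 2 (pledges 60, payoff 74): dropping to 0 → total 30, payoff 0. No gain.
Rancher 3 (pledges 0, payoff 134): pledging 70 → total 160, payoff 64. No gain.

Yes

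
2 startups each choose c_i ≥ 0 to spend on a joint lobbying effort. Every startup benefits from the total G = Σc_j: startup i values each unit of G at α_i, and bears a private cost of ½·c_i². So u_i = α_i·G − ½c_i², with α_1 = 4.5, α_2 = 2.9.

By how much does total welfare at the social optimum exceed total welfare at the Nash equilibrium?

Startup i's FOC: ∂u_i/∂c_i = α_i − c_i = 0, so c_i* = α_i.
NE contributions = (4.5, 2.9); G = 7.4.
W^NE = (Σα)·G − ½Σα_i² = 7.4² − ½·28.66 = 40.43.
Planner sets c_i = Σα_j = 7.4 for every i, so G^SO = 2·7.4 = 14.8.
W^SO = (Σα)·G^SO − ½·2·(Σα)² = (2/2)·7.4² = 54.76.
Deadweight loss = W^SO − W^NE = 14.33.

14.33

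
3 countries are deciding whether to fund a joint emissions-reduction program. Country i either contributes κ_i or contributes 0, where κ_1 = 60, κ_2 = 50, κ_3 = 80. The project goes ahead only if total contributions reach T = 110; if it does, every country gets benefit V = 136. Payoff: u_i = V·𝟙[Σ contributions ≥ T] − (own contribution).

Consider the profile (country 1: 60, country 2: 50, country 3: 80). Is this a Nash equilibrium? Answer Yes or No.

Total = 190 ≥ 110: provided.
Country 1 (pledges 60, payoff 76): dropping to 0 → total 130, payoff 136. Profitable deviation.

No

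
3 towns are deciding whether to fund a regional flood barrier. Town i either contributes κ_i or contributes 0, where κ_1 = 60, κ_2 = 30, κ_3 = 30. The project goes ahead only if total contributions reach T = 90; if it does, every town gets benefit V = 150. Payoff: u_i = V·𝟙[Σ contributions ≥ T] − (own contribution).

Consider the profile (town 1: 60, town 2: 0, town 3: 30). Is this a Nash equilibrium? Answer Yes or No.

Total = 90 ≥ 90: provided.
Town 1 (pledges 60, payoff 90): dropping to 0 → total 30, payoff 0. No gain.
Town 2 (pledges 0, payoff 150): pledging 30 → total 120, payoff 120. No gain.
Town 3 (pledges 30, payoff 120): dropping to 0 → total 60, payoff 0. No gain.

Yes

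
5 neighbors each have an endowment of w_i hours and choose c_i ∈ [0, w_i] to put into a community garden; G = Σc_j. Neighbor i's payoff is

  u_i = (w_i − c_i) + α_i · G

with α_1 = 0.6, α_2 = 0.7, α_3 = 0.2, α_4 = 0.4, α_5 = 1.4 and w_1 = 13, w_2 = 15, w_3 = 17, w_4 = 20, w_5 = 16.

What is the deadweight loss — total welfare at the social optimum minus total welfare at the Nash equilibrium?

∂u_i/∂c_i = α_i − 1, so neighbor i contributes w_i if α_i > 1, else 0.
α_i > 1 for i ∈ {5}; NE contributions (0, 0, 0, 0, 16), G = 16.
W^NE = Σw_i − G^NE + (Σα_i)·G^NE = 81 + 2.3·16 = 117.8.
Planner: ∂(Σu_j)/∂c_i = Σα_j − 1 = 2.3 > 0, so everyone contributes w_i; G^SO = 81, W^SO = 81 + 2.3·81 = 267.3.
Deadweight loss = 149.5.

149.5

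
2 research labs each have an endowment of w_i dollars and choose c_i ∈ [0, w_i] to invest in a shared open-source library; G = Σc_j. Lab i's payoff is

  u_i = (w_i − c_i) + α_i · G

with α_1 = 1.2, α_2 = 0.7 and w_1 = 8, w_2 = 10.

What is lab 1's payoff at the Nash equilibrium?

∂u_i/∂c_i = α_i − 1, so lab i contributes w_i if α_i > 1, else 0.
α_i > 1 for i ∈ {1}; NE contributions (8, 0), G = 8.
u_1 = (8 − 8) + 1.2·8 = 9.6.

9.6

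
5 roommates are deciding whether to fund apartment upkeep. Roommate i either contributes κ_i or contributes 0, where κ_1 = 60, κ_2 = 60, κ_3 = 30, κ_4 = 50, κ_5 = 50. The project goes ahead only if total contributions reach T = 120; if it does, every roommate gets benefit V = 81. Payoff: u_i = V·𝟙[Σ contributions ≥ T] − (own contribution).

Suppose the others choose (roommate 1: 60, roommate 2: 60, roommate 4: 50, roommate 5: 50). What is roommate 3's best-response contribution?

0

Others' total = 220 ≥ 120; contributing adds cost 30 for no extra benefit.
Best response: 0.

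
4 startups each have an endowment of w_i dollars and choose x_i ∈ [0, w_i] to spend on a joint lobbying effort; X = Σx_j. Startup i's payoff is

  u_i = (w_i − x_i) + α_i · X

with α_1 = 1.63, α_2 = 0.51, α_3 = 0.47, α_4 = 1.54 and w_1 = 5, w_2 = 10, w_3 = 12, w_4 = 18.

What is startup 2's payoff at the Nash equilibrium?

21.73

∂u_i/∂x_i = α_i − 1, so startup i contributes w_i if α_i > 1, else 0.
α_i > 1 for i ∈ {1, 4}; NE contributions (5, 0, 0, 18), X = 23.
u_2 = (10 − 0) + 0.51·23 = 21.73.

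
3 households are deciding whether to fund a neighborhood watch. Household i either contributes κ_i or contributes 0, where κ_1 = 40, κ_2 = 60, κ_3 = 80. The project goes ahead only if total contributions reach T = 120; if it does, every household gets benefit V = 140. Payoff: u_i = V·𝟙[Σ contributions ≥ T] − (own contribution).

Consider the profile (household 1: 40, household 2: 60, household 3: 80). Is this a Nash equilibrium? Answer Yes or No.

Total = 180 ≥ 120: provided.
Household 1 (pledges 40, payoff 100): dropping to 0 → total 140, payoff 140. Profitable deviation.

No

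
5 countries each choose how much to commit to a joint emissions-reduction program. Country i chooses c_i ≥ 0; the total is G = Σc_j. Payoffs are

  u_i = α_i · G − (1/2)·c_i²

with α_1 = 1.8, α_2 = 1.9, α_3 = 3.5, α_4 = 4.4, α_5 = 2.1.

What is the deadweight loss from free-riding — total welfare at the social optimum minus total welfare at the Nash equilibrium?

Country i's FOC: ∂u_i/∂c_i = α_i − c_i = 0, so c_i* = α_i.
NE contributions = (1.8, 1.9, 3.5, 4.4, 2.1); G = 13.7.
W^NE = (Σα)·G − ½Σα_i² = 13.7² − ½·42.87 = 166.255.
Planner sets c_i = Σα_j = 13.7 for every i, so G^SO = 5·13.7 = 68.5.
W^SO = (Σα)·G^SO − ½·5·(Σα)² = (5/2)·13.7² = 469.225.
Deadweight loss = W^SO − W^NE = 302.97.

302.97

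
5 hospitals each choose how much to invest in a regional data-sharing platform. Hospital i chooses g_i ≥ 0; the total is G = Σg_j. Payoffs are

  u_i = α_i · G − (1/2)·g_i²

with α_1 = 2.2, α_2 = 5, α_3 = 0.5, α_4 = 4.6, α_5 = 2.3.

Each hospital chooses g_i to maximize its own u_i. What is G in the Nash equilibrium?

14.6

Hospital i's FOC: ∂u_i/∂g_i = α_i − g_i = 0, so g_i* = α_i.
NE contributions = (2.2, 5, 0.5, 4.6, 2.3); G = 14.6.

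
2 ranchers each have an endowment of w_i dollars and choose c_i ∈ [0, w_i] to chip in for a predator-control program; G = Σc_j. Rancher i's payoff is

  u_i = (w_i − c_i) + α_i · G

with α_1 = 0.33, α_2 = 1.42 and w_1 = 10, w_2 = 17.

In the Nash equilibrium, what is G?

∂u_i/∂c_i = α_i − 1, so rancher i contributes w_i if α_i > 1, else 0.
α_i > 1 for i ∈ {2}; NE contributions (0, 17), G = 17.

17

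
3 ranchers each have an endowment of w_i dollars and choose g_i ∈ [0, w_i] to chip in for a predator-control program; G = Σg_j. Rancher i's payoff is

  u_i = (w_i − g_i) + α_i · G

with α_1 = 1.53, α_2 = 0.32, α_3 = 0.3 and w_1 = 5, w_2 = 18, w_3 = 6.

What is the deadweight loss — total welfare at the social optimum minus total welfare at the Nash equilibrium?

27.6

∂u_i/∂g_i = α_i − 1, so rancher i contributes w_i if α_i > 1, else 0.
α_i > 1 for i ∈ {1}; NE contributions (5, 0, 0), G = 5.
W^NE = Σw_i − G^NE + (Σα_i)·G^NE = 29 + 1.15·5 = 34.75.
Planner: ∂(Σu_j)/∂g_i = Σα_j − 1 = 1.15 > 0, so everyone contributes w_i; G^SO = 29, W^SO = 29 + 1.15·29 = 62.35.
Deadweight loss = 27.6.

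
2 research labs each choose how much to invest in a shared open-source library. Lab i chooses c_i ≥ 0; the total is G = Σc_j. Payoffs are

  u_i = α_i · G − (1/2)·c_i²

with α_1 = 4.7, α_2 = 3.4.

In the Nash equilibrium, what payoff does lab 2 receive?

Lab i's FOC: ∂u_i/∂c_i = α_i − c_i = 0, so c_i* = α_i.
NE contributions = (4.7, 3.4); G = 8.1.
u_2 = α_2·G − ½·(c_2)² = 3.4·8.1 − ½·3.4² = 21.76.

21.76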